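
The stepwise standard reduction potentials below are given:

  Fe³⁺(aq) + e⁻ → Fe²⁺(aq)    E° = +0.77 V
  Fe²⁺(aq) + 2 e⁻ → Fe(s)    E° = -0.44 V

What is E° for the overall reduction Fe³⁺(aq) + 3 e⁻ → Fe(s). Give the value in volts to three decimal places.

-0.037 V

Standard free energies of sequential steps add: ΔG°₃ = ΔG°₁ + ΔG°₂, so n₃E°₃ = n₁E°₁ + n₂E°₂.
E°₃ = (1×+0.77 + 2×-0.44) / 3 = (-0.110) / 3 = -0.037 V.
Simply averaging or adding the two E° values would be wrong; the electron-weighted sum is required.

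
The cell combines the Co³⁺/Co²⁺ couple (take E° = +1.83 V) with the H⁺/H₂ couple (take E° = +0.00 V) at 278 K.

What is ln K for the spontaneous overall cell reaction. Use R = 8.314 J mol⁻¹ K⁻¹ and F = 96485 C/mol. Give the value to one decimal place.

Cathode: Co³⁺/Co²⁺; anode: H⁺/H₂. E°cell = (+1.83) − (+0.00) = +1.83 V, with n = 2.
ΔG° = −nFE° = −RT ln K, so ln K = nFE°/(RT) = (2)(96485)(+1.83) / ((8.314)(278)) = 152.787.

152.8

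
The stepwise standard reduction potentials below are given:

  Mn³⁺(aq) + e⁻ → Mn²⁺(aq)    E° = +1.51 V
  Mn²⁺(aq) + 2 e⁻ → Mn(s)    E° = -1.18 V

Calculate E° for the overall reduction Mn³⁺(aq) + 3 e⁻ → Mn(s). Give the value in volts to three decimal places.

Adding the free-energy changes (−nFE°) of the two steps gives −n₃FE°₃ = −n₁FE°₁ − n₂FE°₂.
E°₃ = (1×+1.51 + 2×-1.18) / 3 = (-0.850) / 3 = -0.283 V.

-0.283 V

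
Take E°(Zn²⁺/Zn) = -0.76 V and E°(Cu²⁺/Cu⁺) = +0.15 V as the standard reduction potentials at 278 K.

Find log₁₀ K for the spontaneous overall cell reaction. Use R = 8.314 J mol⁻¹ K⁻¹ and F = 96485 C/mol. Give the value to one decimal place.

33.0

Cathode: Cu²⁺/Cu⁺; anode: Zn²⁺/Zn. E°cell = (+0.15) − (-0.76) = +0.91 V, with n = 2.
ΔG° = −nFE° = −RT ln K, so ln K = nFE°/(RT) = (2)(96485)(+0.91) / ((8.314)(278)) = 75.976.
log₁₀ K = 75.976 / ln 10 = 33.0.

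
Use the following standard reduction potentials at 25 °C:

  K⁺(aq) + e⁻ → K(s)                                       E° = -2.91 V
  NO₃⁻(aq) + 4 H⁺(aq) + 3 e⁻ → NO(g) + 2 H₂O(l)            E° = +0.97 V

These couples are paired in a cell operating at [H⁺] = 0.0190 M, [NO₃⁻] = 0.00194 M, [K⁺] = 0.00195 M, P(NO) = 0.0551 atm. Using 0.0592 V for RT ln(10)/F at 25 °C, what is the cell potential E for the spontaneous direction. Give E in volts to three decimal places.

+3.876 V

NO₃⁻/NO is the cathode (higher E°), K⁺/K the anode: E°cell = +0.97 − (-2.91) = +3.88 V, n = 3.
Overall: NO₃⁻(aq) + 4 H⁺(aq) + 3 K(s) → NO(g) + 2 H₂O(l) + 3 K⁺(aq)
Q = P(NO)·[K⁺]^3 / ([NO₃⁻]·[H⁺]^4); log Q = 0.208.
E = E° − (0.0592/n) log Q = +3.88 − (0.0592/3)(0.208) = +3.876 V.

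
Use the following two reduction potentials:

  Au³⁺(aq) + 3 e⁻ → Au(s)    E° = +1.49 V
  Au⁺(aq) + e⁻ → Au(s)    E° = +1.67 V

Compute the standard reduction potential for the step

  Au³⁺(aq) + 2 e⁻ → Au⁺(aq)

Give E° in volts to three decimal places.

Sequential free energies add, so n₃E°₃ = n₁E°₁ + n₂E°₂.
With n₃ = 3, and the known step contributing 1×(+1.67) V, the unknown satisfies 2·E° = 3×(+1.49) − 1×(+1.67) = +2.800.
E° = +2.800 / 2 = +1.400 V.

+1.400 V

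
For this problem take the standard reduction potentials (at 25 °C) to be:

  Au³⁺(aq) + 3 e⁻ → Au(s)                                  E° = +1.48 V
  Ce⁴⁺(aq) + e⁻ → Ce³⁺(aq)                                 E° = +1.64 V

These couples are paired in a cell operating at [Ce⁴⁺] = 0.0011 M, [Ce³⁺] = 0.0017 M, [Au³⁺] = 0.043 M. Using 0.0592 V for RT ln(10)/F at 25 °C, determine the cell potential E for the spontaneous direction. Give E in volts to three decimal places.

Ce⁴⁺/Ce³⁺ is the cathode (higher E°), Au³⁺/Au the anode: E°cell = +1.64 − (+1.48) = +0.16 V, n = 3.
Overall: 3 Ce⁴⁺(aq) + Au(s) → 3 Ce³⁺(aq) + Au³⁺(aq)
Q = [Ce³⁺]^3·[Au³⁺] / ([Ce⁴⁺]^3); log Q = -0.799.
E = E° − (0.0592/n) log Q = +0.16 − (0.0592/3)(-0.799) = +0.176 V.

+0.176 V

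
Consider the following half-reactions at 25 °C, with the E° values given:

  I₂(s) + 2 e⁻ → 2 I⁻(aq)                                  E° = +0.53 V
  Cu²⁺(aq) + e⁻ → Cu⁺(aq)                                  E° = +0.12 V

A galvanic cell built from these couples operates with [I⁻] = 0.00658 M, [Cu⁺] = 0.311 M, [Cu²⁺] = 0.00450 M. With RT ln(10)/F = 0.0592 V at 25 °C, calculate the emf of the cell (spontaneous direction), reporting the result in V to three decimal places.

+0.648 V

I₂/I⁻ is the cathode (higher E°), Cu²⁺/Cu⁺ the anode: E°cell = +0.53 − (+0.12) = +0.41 V, n = 2.
Overall: I₂(s) + 2 Cu⁺(aq) → 2 I⁻(aq) + 2 Cu²⁺(aq)
Q = [I⁻]^2·[Cu²⁺]^2 / ([Cu⁺]^2); log Q = -8.043.
E = E° − (0.0592/n) log Q = +0.41 − (0.0592/2)(-8.043) = +0.648 V.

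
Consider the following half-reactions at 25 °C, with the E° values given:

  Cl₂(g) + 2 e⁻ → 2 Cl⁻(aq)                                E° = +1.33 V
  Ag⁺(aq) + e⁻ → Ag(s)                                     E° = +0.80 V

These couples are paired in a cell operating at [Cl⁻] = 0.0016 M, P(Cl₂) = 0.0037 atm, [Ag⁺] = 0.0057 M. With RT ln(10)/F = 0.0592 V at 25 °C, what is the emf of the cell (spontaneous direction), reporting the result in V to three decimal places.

+0.756 V

Cl₂/Cl⁻ is the cathode (higher E°), Ag⁺/Ag the anode: E°cell = +1.33 − (+0.80) = +0.53 V, n = 2.
Overall: Cl₂(g) + 2 Ag(s) → 2 Cl⁻(aq) + 2 Ag⁺(aq)
Q = [Cl⁻]^2·[Ag⁺]^2 / (P(Cl₂)); log Q = -7.648.
E = E° − (0.0592/n) log Q = +0.53 − (0.0592/2)(-7.648) = +0.756 V.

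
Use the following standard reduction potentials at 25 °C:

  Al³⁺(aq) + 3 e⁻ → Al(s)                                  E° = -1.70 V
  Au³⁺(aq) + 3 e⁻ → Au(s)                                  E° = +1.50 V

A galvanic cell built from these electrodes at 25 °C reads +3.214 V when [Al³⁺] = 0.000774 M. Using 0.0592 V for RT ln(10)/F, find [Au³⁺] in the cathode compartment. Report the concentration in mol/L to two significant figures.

Au³⁺/Au is the cathode, Al³⁺/Al the anode: E°cell = +3.20 V, n = 3.
Overall reaction: Au³⁺(aq) + Al(s) → Au(s) + Al³⁺(aq); Q = [Al³⁺]^1/[Au³⁺]^1.
From E = E° − (0.0592/n) log Q: log Q = (E° − E)·n/0.0592 = (+3.20 − (+3.214))·3/0.0592 = -0.7095.
So 1·log[Au³⁺] = 1·log(0.000774) − log Q = -3.1113 − (-0.7095) = -2.4018; [Au³⁺] = 10^(-2.4018) ≈ 0.0040 M.

0.0040 M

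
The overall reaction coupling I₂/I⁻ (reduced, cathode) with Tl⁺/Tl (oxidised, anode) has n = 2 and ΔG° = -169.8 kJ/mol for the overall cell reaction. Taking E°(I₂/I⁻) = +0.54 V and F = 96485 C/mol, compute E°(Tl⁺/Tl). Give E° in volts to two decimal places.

E°cell = −ΔG°/(nF) = −(-169.8×10³)/((2)(96485)) = +0.880 V.
Since I₂/I⁻ is the cathode and Tl⁺/Tl the anode, E°cell = E°(I₂/I⁻) − E°(Tl⁺/Tl).
So E°(Tl⁺/Tl) = E°(I₂/I⁻) − E°cell = (+0.54) − (+0.880) = -0.34 V.

-0.34 V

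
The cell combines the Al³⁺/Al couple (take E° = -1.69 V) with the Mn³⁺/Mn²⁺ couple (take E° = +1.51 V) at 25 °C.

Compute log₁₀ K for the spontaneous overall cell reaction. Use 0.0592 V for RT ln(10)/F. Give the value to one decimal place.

162.2

Cathode: Mn³⁺/Mn²⁺; anode: Al³⁺/Al. E°cell = +3.20 V, n = 3.
log K = nE°cell / 0.0592 = (3)(+3.20) / 0.0592 = 162.2.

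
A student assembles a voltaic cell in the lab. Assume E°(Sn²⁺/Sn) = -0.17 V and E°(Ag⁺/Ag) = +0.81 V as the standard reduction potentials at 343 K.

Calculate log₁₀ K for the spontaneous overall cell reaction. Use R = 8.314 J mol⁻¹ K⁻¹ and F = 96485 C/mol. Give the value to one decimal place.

Cathode: Ag⁺/Ag; anode: Sn²⁺/Sn. E°cell = (+0.81) − (-0.17) = +0.98 V, with n = 2.
ΔG° = −nFE° = −RT ln K, so ln K = nFE°/(RT) = (2)(96485)(+0.98) / ((8.314)(343)) = 66.315.
log₁₀ K = 66.315 / ln 10 = 28.8.

28.8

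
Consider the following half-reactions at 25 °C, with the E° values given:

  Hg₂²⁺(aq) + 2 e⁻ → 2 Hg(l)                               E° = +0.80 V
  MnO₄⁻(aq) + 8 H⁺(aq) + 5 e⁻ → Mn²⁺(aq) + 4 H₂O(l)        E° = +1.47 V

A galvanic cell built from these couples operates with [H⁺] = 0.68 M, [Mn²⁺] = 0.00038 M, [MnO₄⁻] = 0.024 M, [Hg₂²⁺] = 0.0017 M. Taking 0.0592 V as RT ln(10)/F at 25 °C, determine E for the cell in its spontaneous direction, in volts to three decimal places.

+0.757 V

MnO₄⁻/Mn²⁺ is the cathode (higher E°), Hg₂²⁺/Hg the anode: E°cell = +1.47 − (+0.80) = +0.67 V, n = 10.
Overall: 2 MnO₄⁻(aq) + 16 H⁺(aq) + 10 Hg(l) → 2 Mn²⁺(aq) + 8 H₂O(l) + 5 Hg₂²⁺(aq)
Q = [Mn²⁺]^2·[Hg₂²⁺]^5 / ([MnO₄⁻]^2·[H⁺]^16); log Q = -14.769.
E = E° − (0.0592/n) log Q = +0.67 − (0.0592/10)(-14.769) = +0.757 V.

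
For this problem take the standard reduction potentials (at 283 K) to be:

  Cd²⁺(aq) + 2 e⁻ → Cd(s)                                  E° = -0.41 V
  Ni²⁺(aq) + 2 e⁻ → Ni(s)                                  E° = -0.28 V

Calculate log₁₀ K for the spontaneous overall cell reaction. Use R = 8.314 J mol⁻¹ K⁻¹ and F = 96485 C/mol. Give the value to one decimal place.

Cathode: Ni²⁺/Ni; anode: Cd²⁺/Cd. E°cell = (-0.28) − (-0.41) = +0.13 V, with n = 2.
ΔG° = −nFE° = −RT ln K, so ln K = nFE°/(RT) = (2)(96485)(+0.13) / ((8.314)(283)) = 10.662.
log₁₀ K = 10.662 / ln 10 = 4.6.

4.6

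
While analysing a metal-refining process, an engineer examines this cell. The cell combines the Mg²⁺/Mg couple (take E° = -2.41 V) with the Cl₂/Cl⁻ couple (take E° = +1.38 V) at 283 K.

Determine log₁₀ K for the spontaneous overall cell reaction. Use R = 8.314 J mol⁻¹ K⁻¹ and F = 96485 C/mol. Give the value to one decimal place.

135.0

Cathode: Cl₂/Cl⁻; anode: Mg²⁺/Mg. E°cell = (+1.38) − (-2.41) = +3.79 V, with n = 2.
ΔG° = −nFE° = −RT ln K, so ln K = nFE°/(RT) = (2)(96485)(+3.79) / ((8.314)(283)) = 310.837.
log₁₀ K = 310.837 / ln 10 = 135.0.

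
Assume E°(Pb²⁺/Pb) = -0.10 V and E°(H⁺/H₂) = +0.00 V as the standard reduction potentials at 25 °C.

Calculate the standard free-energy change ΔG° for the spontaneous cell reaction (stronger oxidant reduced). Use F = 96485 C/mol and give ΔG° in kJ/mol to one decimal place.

-19.3 kJ/mol

H⁺/H₂ (E° = +0.00 V) is the cathode; Pb²⁺/Pb (E° = -0.10 V) is the anode, so E°cell = +0.10 V.
Balancing electrons gives n = 2 (lcm of 2 and 2).
ΔG° = −nFE° = −(2)(96485)(+0.10) = -19,297 J = -19.3 kJ/mol.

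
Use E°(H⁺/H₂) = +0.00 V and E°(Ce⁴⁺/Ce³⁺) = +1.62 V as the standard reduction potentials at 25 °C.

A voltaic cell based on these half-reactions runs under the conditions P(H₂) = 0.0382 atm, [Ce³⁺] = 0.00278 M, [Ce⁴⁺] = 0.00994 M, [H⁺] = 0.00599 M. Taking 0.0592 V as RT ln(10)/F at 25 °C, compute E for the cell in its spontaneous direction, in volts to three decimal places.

+1.742 V

Ce⁴⁺/Ce³⁺ is the cathode (higher E°), H⁺/H₂ the anode: E°cell = +1.62 − (+0.00) = +1.62 V, n = 2.
Overall: 2 Ce⁴⁺(aq) + H₂(g) → 2 Ce³⁺(aq) + 2 H⁺(aq)
Q = [Ce³⁺]^2·[H⁺]^2 / ([Ce⁴⁺]^2·P(H₂)); log Q = -4.134.
E = E° − (0.0592/n) log Q = +1.62 − (0.0592/2)(-4.134) = +1.742 V.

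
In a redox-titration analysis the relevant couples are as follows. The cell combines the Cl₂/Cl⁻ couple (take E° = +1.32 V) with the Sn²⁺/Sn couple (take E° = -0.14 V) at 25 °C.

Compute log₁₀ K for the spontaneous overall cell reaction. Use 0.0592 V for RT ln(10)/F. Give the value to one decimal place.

49.3

Cathode: Cl₂/Cl⁻; anode: Sn²⁺/Sn. E°cell = +1.46 V, n = 2.
log K = nE°cell / 0.0592 = (2)(+1.46) / 0.0592 = 49.3.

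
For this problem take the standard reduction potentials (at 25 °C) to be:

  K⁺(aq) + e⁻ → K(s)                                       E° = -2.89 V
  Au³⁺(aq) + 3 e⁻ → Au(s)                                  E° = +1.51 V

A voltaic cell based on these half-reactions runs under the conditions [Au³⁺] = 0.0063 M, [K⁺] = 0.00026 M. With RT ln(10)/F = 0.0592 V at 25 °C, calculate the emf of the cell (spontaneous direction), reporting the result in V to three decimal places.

+4.569 V

Au³⁺/Au is the cathode (higher E°), K⁺/K the anode: E°cell = +1.51 − (-2.89) = +4.40 V, n = 3.
Overall: Au³⁺(aq) + 3 K(s) → Au(s) + 3 K⁺(aq)
Q = [K⁺]^3 / ([Au³⁺]); log Q = -8.554.
E = E° − (0.0592/n) log Q = +4.40 − (0.0592/3)(-8.554) = +4.569 V.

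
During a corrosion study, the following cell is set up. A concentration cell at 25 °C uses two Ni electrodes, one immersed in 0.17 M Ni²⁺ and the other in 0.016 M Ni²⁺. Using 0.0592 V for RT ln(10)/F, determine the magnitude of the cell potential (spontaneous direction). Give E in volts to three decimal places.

For a concentration cell E°cell = 0. The 0.17 M side is the cathode (reduction is favoured where [Ni²⁺] is higher).
With n = 2, E = −(0.0592/2) log([Ni²⁺]ₐₙ/[Ni²⁺]꜀ₐₜ) = −(0.0592/2) log(0.016/0.17) = −(0.0592/2)(-1.026) = +0.030 V.

+0.030 V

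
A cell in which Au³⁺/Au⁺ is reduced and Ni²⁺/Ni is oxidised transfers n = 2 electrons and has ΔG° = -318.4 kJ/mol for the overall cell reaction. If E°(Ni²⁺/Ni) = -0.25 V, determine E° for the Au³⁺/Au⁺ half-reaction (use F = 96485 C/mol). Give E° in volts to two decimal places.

+1.40 V

E°cell = −ΔG°/(nF) = −(-318.4×10³)/((2)(96485)) = +1.650 V.
Since Au³⁺/Au⁺ is the cathode and Ni²⁺/Ni the anode, E°cell = E°(Au³⁺/Au⁺) − E°(Ni²⁺/Ni).
So E°(Au³⁺/Au⁺) = E°cell + E°(Ni²⁺/Ni) = +1.650 + (-0.25) = +1.40 V.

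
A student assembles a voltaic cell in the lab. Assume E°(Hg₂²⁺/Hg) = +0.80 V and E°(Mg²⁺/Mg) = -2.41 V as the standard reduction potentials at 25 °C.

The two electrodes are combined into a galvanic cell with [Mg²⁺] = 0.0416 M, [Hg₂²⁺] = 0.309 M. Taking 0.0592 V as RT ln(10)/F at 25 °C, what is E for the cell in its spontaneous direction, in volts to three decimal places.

+3.236 V

Hg₂²⁺/Hg is the cathode (higher E°), Mg²⁺/Mg the anode: E°cell = +0.80 − (-2.41) = +3.21 V, n = 2.
Overall: Hg₂²⁺(aq) + Mg(s) → 2 Hg(l) + Mg²⁺(aq)
Q = [Mg²⁺] / ([Hg₂²⁺]); log Q = -0.871.
E = E° − (0.0592/n) log Q = +3.21 − (0.0592/2)(-0.871) = +3.236 V.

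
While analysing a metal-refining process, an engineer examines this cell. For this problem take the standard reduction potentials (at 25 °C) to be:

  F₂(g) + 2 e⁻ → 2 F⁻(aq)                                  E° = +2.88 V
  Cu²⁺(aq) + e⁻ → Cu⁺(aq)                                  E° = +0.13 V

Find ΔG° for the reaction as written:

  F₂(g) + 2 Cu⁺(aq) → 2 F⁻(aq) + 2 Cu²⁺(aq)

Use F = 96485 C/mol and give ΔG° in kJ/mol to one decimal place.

As written, F₂/F⁻ is reduced (cathode) and Cu²⁺/Cu⁺ is oxidised (anode), so E°cell = (+2.88) − (+0.13) = +2.75 V.
Balancing electrons gives n = 2.
ΔG° = −nFE° = −(2)(96485)(+2.75) = -530,668 J = -530.7 kJ/mol.

-530.7 kJ/mol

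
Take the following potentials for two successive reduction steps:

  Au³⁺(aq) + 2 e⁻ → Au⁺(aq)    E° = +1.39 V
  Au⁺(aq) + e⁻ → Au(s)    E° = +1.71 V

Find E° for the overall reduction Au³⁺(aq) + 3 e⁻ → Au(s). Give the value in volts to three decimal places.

Standard free energies of sequential steps add: ΔG°₃ = ΔG°₁ + ΔG°₂, so n₃E°₃ = n₁E°₁ + n₂E°₂.
E°₃ = (2×+1.39 + 1×+1.71) / 3 = (+4.490) / 3 = +1.497 V.

+1.497 V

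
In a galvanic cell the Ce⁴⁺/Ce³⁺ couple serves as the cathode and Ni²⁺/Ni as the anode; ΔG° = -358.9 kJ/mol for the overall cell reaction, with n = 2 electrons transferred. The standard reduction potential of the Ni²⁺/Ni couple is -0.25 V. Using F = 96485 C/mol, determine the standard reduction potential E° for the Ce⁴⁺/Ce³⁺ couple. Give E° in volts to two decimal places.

+1.61 V

E°cell = −ΔG°/(nF) = −(-358.9×10³)/((2)(96485)) = +1.860 V.
Since Ce⁴⁺/Ce³⁺ is the cathode and Ni²⁺/Ni the anode, E°cell = E°(Ce⁴⁺/Ce³⁺) − E°(Ni²⁺/Ni).
So E°(Ce⁴⁺/Ce³⁺) = E°cell + E°(Ni²⁺/Ni) = +1.860 + (-0.25) = +1.61 V.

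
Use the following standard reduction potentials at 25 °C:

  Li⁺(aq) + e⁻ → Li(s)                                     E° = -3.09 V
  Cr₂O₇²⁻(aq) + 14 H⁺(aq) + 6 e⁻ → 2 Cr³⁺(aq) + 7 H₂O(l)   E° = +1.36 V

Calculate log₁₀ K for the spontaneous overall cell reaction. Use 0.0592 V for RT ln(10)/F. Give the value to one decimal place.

Cathode: Cr₂O₇²⁻/Cr³⁺; anode: Li⁺/Li. E°cell = +4.45 V, n = 6.
log K = nE°cell / 0.0592 = (6)(+4.45) / 0.0592 = 451.0.

451.0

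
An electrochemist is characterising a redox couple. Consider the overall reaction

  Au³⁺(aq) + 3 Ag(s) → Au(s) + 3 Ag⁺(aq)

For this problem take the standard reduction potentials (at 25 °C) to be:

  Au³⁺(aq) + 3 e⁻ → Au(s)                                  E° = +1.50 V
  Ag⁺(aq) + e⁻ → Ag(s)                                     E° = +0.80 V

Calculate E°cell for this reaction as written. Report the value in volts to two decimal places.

+0.70 V

The Au³⁺/Au couple has the higher reduction potential, so it is the cathode; Ag⁺/Ag is oxidised at the anode.
E°cell = E°(cathode) − E°(anode) = (+1.50) − (+0.80) = +0.70 V.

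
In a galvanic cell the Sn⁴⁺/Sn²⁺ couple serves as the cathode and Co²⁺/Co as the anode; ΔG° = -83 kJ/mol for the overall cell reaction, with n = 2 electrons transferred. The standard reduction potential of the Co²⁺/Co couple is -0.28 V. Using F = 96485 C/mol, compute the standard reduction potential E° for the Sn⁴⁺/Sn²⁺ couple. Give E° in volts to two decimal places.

+0.15 V

E°cell = −ΔG°/(nF) = −(-83×10³)/((2)(96485)) = +0.430 V.
Since Sn⁴⁺/Sn²⁺ is the cathode and Co²⁺/Co the anode, E°cell = E°(Sn⁴⁺/Sn²⁺) − E°(Co²⁺/Co).
So E°(Sn⁴⁺/Sn²⁺) = E°cell + E°(Co²⁺/Co) = +0.430 + (-0.28) = +0.15 V.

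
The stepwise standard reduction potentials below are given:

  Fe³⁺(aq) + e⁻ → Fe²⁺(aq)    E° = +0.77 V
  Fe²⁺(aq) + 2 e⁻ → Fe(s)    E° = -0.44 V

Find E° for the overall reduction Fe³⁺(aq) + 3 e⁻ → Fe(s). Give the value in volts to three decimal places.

-0.037 V

Standard free energies of sequential steps add: ΔG°₃ = ΔG°₁ + ΔG°₂, so n₃E°₃ = n₁E°₁ + n₂E°₂.
E°₃ = (1×+0.77 + 2×-0.44) / 3 = (-0.110) / 3 = -0.037 V.
E° values themselves are not directly additive — weighting by electron count is essential.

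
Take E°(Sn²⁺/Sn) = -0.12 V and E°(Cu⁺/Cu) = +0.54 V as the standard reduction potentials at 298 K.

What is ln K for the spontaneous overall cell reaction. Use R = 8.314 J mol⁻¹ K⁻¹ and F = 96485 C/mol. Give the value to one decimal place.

Cathode: Cu⁺/Cu; anode: Sn²⁺/Sn. E°cell = (+0.54) − (-0.12) = +0.66 V, with n = 2.
ΔG° = −nFE° = −RT ln K, so ln K = nFE°/(RT) = (2)(96485)(+0.66) / ((8.314)(298)) = 51.405.

51.4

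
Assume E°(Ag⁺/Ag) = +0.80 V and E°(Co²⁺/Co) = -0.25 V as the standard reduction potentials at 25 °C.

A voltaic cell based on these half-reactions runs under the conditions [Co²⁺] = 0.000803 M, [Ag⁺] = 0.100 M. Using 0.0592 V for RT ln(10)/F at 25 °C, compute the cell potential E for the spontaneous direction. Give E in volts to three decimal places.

+1.082 V

Ag⁺/Ag is the cathode (higher E°), Co²⁺/Co the anode: E°cell = +0.80 − (-0.25) = +1.05 V, n = 2.
Overall: 2 Ag⁺(aq) + Co(s) → 2 Ag(s) + Co²⁺(aq)
Q = [Co²⁺] / ([Ag⁺]^2); log Q = -1.095.
E = E° − (0.0592/n) log Q = +1.05 − (0.0592/2)(-1.095) = +1.082 V.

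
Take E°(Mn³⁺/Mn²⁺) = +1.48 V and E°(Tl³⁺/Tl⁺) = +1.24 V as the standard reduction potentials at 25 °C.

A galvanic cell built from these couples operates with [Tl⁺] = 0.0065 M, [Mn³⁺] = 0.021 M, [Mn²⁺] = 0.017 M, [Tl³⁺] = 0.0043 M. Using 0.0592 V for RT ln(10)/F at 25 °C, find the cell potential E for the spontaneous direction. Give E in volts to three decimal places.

+0.251 V

Mn³⁺/Mn²⁺ is the cathode (higher E°), Tl³⁺/Tl⁺ the anode: E°cell = +1.48 − (+1.24) = +0.24 V, n = 2.
Overall: 2 Mn³⁺(aq) + Tl⁺(aq) → 2 Mn²⁺(aq) + Tl³⁺(aq)
Q = [Mn²⁺]^2·[Tl³⁺] / ([Mn³⁺]^2·[Tl⁺]); log Q = -0.363.
E = E° − (0.0592/n) log Q = +0.24 − (0.0592/2)(-0.363) = +0.251 V.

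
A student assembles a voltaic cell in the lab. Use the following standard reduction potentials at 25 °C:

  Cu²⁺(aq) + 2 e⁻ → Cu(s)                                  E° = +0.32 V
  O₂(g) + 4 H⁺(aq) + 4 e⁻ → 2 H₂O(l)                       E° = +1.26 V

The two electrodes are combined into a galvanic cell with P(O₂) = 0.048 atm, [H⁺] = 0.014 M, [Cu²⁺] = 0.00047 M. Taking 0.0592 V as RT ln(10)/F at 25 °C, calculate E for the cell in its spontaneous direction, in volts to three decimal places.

O₂/H₂O is the cathode (higher E°), Cu²⁺/Cu the anode: E°cell = +1.26 − (+0.32) = +0.94 V, n = 4.
Overall: O₂(g) + 4 H⁺(aq) + 2 Cu(s) → 2 H₂O(l) + 2 Cu²⁺(aq)
Q = [Cu²⁺]^2 / (P(O₂)·[H⁺]^4); log Q = 2.078.
E = E° − (0.0592/n) log Q = +0.94 − (0.0592/4)(2.078) = +0.909 V.

+0.909 V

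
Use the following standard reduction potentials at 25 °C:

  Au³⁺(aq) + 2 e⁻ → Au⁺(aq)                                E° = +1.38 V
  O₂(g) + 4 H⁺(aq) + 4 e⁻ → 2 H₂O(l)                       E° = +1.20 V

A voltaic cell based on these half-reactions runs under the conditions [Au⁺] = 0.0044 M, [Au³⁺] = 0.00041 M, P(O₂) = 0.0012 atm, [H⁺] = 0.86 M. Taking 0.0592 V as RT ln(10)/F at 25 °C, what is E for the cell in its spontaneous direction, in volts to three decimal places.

Au³⁺/Au⁺ is the cathode (higher E°), O₂/H₂O the anode: E°cell = +1.38 − (+1.20) = +0.18 V, n = 4.
Overall: 2 Au³⁺(aq) + 2 H₂O(l) → 2 Au⁺(aq) + O₂(g) + 4 H⁺(aq)
Q = [Au⁺]^2·P(O₂)·[H⁺]^4 / ([Au³⁺]^2); log Q = -1.121.
E = E° − (0.0592/n) log Q = +0.18 − (0.0592/4)(-1.121) = +0.197 V.

+0.197 V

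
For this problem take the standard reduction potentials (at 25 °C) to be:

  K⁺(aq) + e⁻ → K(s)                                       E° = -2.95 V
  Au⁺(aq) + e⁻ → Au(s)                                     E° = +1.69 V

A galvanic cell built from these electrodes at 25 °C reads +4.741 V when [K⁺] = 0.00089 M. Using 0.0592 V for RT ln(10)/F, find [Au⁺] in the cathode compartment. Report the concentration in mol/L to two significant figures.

Au⁺/Au is the cathode, K⁺/K the anode: E°cell = +4.64 V, n = 1.
Overall reaction: Au⁺(aq) + K(s) → Au(s) + K⁺(aq); Q = [K⁺]^1/[Au⁺]^1.
From E = E° − (0.0592/n) log Q: log Q = (E° − E)·n/0.0592 = (+4.64 − (+4.741))·1/0.0592 = -1.7061.
So 1·log[Au⁺] = 1·log(0.00089) − log Q = -3.0506 − (-1.7061) = -1.3445; [Au⁺] = 10^(-1.3445) ≈ 0.045 M.

0.045 M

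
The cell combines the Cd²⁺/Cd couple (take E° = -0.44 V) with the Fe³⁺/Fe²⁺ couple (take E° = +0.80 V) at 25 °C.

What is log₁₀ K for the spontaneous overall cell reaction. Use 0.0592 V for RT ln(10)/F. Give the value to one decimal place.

Cathode: Fe³⁺/Fe²⁺; anode: Cd²⁺/Cd. E°cell = +1.24 V, n = 2.
log K = nE°cell / 0.0592 = (2)(+1.24) / 0.0592 = 41.9.

41.9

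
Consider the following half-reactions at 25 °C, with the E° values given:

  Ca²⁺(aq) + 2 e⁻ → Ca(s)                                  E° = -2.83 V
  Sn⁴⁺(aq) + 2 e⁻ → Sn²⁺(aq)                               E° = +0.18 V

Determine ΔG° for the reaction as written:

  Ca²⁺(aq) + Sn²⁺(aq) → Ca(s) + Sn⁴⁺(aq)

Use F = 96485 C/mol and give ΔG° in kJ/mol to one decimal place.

As written, Ca²⁺/Ca is reduced (cathode) and Sn⁴⁺/Sn²⁺ is oxidised (anode), so E°cell = (-2.83) − (+0.18) = -3.01 V.
Balancing electrons gives n = 2.
ΔG° = −nFE° = −(2)(96485)(-3.01) = 580,840 J = +580.8 kJ/mol.

+580.8 kJ/mol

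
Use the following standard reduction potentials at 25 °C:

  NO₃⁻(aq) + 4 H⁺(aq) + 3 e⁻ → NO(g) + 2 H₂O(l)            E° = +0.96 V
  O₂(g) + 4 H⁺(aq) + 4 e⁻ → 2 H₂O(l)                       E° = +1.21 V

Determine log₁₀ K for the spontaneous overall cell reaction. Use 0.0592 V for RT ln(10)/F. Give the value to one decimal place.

50.7

Cathode: O₂/H₂O; anode: NO₃⁻/NO. E°cell = +0.25 V, n = 12.
log K = nE°cell / 0.0592 = (12)(+0.25) / 0.0592 = 50.7.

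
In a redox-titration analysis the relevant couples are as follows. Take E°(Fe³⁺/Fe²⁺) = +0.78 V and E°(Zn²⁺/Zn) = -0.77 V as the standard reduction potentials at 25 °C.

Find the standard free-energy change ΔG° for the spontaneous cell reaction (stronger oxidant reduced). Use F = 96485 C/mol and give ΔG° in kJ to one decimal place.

-299.1 kJ

Fe³⁺/Fe²⁺ (E° = +0.78 V) is the cathode; Zn²⁺/Zn (E° = -0.77 V) is the anode, so E°cell = +1.55 V.
Balancing electrons gives n = 2 (lcm of 1 and 2).
ΔG° = −nFE° = −(2)(96485)(+1.55) = -299,104 J = -299.1 kJ.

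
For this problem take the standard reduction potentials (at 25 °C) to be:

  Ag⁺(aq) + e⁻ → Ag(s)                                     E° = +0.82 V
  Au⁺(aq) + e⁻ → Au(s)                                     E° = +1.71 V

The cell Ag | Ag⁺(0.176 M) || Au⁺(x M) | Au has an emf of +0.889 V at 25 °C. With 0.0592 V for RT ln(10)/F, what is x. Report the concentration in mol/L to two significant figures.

Au⁺/Au is the cathode, Ag⁺/Ag the anode: E°cell = +0.89 V, n = 1.
Overall reaction: Au⁺(aq) + Ag(s) → Au(s) + Ag⁺(aq); Q = [Ag⁺]^1/[Au⁺]^1.
From E = E° − (0.0592/n) log Q: log Q = (E° − E)·n/0.0592 = (+0.89 − (+0.889))·1/0.0592 = 0.0169.
So 1·log[Au⁺] = 1·log(0.176) − log Q = -0.7545 − (0.0169) = -0.7714; [Au⁺] = 10^(-0.7714) ≈ 0.17 M.

0.17 M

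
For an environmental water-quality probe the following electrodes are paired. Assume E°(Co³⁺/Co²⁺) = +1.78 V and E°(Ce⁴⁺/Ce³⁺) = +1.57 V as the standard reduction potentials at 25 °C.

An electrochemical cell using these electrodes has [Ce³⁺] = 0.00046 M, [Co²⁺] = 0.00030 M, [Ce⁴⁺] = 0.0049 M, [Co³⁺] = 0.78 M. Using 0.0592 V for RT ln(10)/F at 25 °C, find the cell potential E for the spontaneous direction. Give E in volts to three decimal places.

+0.351 V

Co³⁺/Co²⁺ is the cathode (higher E°), Ce⁴⁺/Ce³⁺ the anode: E°cell = +1.78 − (+1.57) = +0.21 V, n = 1.
Overall: Co³⁺(aq) + Ce³⁺(aq) → Co²⁺(aq) + Ce⁴⁺(aq)
Q = [Co²⁺]·[Ce⁴⁺] / ([Co³⁺]·[Ce³⁺]); log Q = -2.388.
E = E° − (0.0592/n) log Q = +0.21 − (0.0592/1)(-2.388) = +0.351 V.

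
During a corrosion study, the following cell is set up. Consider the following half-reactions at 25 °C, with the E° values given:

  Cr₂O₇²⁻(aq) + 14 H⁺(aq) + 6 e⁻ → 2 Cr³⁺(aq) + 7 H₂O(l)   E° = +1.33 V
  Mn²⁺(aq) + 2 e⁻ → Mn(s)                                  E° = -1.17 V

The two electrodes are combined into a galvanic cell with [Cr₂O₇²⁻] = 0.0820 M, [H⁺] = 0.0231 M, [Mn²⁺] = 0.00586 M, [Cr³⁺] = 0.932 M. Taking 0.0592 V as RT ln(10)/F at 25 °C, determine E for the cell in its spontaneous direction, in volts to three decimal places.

+2.330 V

Cr₂O₇²⁻/Cr³⁺ is the cathode (higher E°), Mn²⁺/Mn the anode: E°cell = +1.33 − (-1.17) = +2.50 V, n = 6.
Overall: Cr₂O₇²⁻(aq) + 14 H⁺(aq) + 3 Mn(s) → 2 Cr³⁺(aq) + 7 H₂O(l) + 3 Mn²⁺(aq)
Q = [Cr³⁺]^2·[Mn²⁺]^3 / ([Cr₂O₇²⁻]·[H⁺]^14); log Q = 17.238.
E = E° − (0.0592/n) log Q = +2.50 − (0.0592/6)(17.238) = +2.330 V.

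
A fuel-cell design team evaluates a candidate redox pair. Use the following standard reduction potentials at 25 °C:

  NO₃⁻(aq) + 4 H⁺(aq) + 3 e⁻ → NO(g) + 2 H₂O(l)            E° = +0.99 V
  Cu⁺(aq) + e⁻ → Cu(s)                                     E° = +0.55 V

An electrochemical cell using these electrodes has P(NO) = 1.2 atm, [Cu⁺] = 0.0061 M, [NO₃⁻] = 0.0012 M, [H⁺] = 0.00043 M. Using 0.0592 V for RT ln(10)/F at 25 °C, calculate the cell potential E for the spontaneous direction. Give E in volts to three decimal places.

NO₃⁻/NO is the cathode (higher E°), Cu⁺/Cu the anode: E°cell = +0.99 − (+0.55) = +0.44 V, n = 3.
Overall: NO₃⁻(aq) + 4 H⁺(aq) + 3 Cu(s) → NO(g) + 2 H₂O(l) + 3 Cu⁺(aq)
Q = P(NO)·[Cu⁺]^3 / ([NO₃⁻]·[H⁺]^4); log Q = 9.822.
E = E° − (0.0592/n) log Q = +0.44 − (0.0592/3)(9.822) = +0.246 V.

+0.246 V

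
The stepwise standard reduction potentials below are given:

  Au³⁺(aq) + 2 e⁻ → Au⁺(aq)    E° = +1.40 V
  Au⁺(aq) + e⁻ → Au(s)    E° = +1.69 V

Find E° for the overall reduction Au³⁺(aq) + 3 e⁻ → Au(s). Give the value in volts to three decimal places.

+1.497 V

Adding the free-energy changes (−nFE°) of the two steps gives −n₃FE°₃ = −n₁FE°₁ − n₂FE°₂.
E°₃ = (2×+1.40 + 1×+1.69) / 3 = (+4.490) / 3 = +1.497 V.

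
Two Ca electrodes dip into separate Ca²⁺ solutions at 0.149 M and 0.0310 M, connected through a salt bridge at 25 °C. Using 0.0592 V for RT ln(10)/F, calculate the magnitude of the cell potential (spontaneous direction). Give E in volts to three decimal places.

+0.020 V

For a concentration cell E°cell = 0. The 0.149 M side is the cathode (reduction is favoured where [Ca²⁺] is higher).
With n = 2, E = −(0.0592/2) log([Ca²⁺]ₐₙ/[Ca²⁺]꜀ₐₜ) = −(0.0592/2) log(0.031/0.149) = −(0.0592/2)(-0.682) = +0.020 V.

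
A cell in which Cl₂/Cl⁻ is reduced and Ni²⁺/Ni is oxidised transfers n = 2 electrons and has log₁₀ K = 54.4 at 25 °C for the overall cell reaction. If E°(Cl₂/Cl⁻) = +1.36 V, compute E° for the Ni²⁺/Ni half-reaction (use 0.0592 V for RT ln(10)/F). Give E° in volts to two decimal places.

-0.25 V

E°cell = (0.0592/n)·log K = (0.0592/2)(54.4) = +1.610 V.
Since Cl₂/Cl⁻ is the cathode and Ni²⁺/Ni the anode, E°cell = E°(Cl₂/Cl⁻) − E°(Ni²⁺/Ni).
So E°(Ni²⁺/Ni) = E°(Cl₂/Cl⁻) − E°cell = (+1.36) − (+1.610) = -0.25 V.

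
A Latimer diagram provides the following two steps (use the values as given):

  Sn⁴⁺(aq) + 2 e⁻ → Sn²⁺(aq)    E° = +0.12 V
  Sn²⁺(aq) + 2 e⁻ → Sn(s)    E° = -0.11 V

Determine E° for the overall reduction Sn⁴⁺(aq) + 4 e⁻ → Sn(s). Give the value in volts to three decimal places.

+0.005 V

Standard free energies of sequential steps add: ΔG°₃ = ΔG°₁ + ΔG°₂, so n₃E°₃ = n₁E°₁ + n₂E°₂.
E°₃ = (2×+0.12 + 2×-0.11) / 4 = (+0.020) / 4 = +0.005 V.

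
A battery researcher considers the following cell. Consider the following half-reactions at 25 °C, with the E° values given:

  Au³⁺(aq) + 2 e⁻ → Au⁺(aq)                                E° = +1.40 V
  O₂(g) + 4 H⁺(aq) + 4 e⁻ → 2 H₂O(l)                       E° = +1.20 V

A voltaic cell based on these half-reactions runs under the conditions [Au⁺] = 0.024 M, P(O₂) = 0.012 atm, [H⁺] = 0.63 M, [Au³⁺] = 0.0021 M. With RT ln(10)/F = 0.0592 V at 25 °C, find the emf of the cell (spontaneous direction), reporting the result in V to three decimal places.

Au³⁺/Au⁺ is the cathode (higher E°), O₂/H₂O the anode: E°cell = +1.40 − (+1.20) = +0.20 V, n = 4.
Overall: 2 Au³⁺(aq) + 2 H₂O(l) → 2 Au⁺(aq) + O₂(g) + 4 H⁺(aq)
Q = [Au⁺]^2·P(O₂)·[H⁺]^4 / ([Au³⁺]^2); log Q = -0.607.
E = E° − (0.0592/n) log Q = +0.20 − (0.0592/4)(-0.607) = +0.209 V.

+0.209 V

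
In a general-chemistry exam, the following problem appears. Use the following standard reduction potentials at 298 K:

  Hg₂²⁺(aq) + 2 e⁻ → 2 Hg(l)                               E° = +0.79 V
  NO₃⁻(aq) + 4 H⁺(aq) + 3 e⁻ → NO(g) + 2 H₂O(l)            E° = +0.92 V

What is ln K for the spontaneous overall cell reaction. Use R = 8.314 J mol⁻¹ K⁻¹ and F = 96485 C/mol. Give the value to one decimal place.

30.4

Cathode: NO₃⁻/NO; anode: Hg₂²⁺/Hg. E°cell = (+0.92) − (+0.79) = +0.13 V, with n = 6.
ΔG° = −nFE° = −RT ln K, so ln K = nFE°/(RT) = (6)(96485)(+0.13) / ((8.314)(298)) = 30.376.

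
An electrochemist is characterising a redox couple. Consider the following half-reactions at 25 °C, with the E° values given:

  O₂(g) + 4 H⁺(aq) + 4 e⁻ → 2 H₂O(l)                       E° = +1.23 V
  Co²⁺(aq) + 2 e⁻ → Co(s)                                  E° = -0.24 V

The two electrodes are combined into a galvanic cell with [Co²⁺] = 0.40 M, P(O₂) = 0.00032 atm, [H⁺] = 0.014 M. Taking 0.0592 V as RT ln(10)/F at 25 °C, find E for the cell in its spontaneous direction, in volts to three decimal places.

+1.320 V

O₂/H₂O is the cathode (higher E°), Co²⁺/Co the anode: E°cell = +1.23 − (-0.24) = +1.47 V, n = 4.
Overall: O₂(g) + 4 H⁺(aq) + 2 Co(s) → 2 H₂O(l) + 2 Co²⁺(aq)
Q = [Co²⁺]^2 / (P(O₂)·[H⁺]^4); log Q = 10.114.
E = E° − (0.0592/n) log Q = +1.47 − (0.0592/4)(10.114) = +1.320 V.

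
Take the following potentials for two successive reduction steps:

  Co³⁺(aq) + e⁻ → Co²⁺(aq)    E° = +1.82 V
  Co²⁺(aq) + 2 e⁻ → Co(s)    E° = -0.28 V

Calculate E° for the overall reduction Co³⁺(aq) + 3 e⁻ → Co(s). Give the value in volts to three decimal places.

+0.420 V

Standard free energies of sequential steps add: ΔG°₃ = ΔG°₁ + ΔG°₂, so n₃E°₃ = n₁E°₁ + n₂E°₂.
E°₃ = (1×+1.82 + 2×-0.28) / 3 = (+1.260) / 3 = +0.420 V.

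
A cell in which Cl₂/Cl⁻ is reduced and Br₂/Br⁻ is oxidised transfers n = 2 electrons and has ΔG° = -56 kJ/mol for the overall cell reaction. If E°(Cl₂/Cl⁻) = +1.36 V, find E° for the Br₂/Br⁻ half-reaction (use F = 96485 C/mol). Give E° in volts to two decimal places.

E°cell = −ΔG°/(nF) = −(-56×10³)/((2)(96485)) = +0.290 V.
Since Cl₂/Cl⁻ is the cathode and Br₂/Br⁻ the anode, E°cell = E°(Cl₂/Cl⁻) − E°(Br₂/Br⁻).
So E°(Br₂/Br⁻) = E°(Cl₂/Cl⁻) − E°cell = (+1.36) − (+0.290) = +1.07 V.

+1.07 V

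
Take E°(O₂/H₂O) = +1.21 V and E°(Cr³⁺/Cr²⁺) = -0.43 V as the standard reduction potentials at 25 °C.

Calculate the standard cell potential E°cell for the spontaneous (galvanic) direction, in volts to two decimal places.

The O₂/H₂O couple has the higher reduction potential, so it is the cathode; Cr³⁺/Cr²⁺ is oxidised at the anode.
E°cell = E°(cathode) − E°(anode) = (+1.21) − (-0.43) = +1.64 V.

+1.64 V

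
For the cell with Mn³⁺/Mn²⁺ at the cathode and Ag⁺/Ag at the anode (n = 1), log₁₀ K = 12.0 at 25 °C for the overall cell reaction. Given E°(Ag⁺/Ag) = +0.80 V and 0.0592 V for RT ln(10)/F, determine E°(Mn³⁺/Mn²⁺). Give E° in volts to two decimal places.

+1.51 V

E°cell = (0.0592/n)·log K = (0.0592/1)(12.0) = +0.710 V.
Since Mn³⁺/Mn²⁺ is the cathode and Ag⁺/Ag the anode, E°cell = E°(Mn³⁺/Mn²⁺) − E°(Ag⁺/Ag).
So E°(Mn³⁺/Mn²⁺) = E°cell + E°(Ag⁺/Ag) = +0.710 + (+0.80) = +1.51 V.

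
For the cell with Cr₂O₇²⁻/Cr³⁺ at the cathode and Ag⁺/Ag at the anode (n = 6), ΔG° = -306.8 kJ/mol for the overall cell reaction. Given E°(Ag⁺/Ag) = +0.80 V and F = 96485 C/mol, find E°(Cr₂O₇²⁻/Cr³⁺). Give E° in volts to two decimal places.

E°cell = −ΔG°/(nF) = −(-306.8×10³)/((6)(96485)) = +0.530 V.
Since Cr₂O₇²⁻/Cr³⁺ is the cathode and Ag⁺/Ag the anode, E°cell = E°(Cr₂O₇²⁻/Cr³⁺) − E°(Ag⁺/Ag).
So E°(Cr₂O₇²⁻/Cr³⁺) = E°cell + E°(Ag⁺/Ag) = +0.530 + (+0.80) = +1.33 V.

+1.33 V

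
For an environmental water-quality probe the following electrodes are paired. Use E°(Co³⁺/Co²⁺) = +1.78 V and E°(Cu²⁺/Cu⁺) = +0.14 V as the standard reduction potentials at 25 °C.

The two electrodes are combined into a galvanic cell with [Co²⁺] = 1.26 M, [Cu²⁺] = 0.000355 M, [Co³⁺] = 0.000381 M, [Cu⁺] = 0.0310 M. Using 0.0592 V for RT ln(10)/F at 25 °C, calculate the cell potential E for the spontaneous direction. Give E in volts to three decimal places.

Co³⁺/Co²⁺ is the cathode (higher E°), Cu²⁺/Cu⁺ the anode: E°cell = +1.78 − (+0.14) = +1.64 V, n = 1.
Overall: Co³⁺(aq) + Cu⁺(aq) → Co²⁺(aq) + Cu²⁺(aq)
Q = [Co²⁺]·[Cu²⁺] / ([Co³⁺]·[Cu⁺]); log Q = 1.578.
E = E° − (0.0592/n) log Q = +1.64 − (0.0592/1)(1.578) = +1.547 V.

+1.547 V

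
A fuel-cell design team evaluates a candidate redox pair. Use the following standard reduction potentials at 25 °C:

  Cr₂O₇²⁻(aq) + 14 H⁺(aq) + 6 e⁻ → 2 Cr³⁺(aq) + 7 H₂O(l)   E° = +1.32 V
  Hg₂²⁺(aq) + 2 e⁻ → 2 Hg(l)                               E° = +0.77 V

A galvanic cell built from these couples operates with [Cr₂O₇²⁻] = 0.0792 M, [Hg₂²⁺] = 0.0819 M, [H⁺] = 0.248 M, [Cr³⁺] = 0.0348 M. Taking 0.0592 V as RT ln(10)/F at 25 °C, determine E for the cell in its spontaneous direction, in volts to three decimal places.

+0.516 V

Cr₂O₇²⁻/Cr³⁺ is the cathode (higher E°), Hg₂²⁺/Hg the anode: E°cell = +1.32 − (+0.77) = +0.55 V, n = 6.
Overall: Cr₂O₇²⁻(aq) + 14 H⁺(aq) + 6 Hg(l) → 2 Cr³⁺(aq) + 7 H₂O(l) + 3 Hg₂²⁺(aq)
Q = [Cr³⁺]^2·[Hg₂²⁺]^3 / ([Cr₂O₇²⁻]·[H⁺]^14); log Q = 3.402.
E = E° − (0.0592/n) log Q = +0.55 − (0.0592/6)(3.402) = +0.516 V.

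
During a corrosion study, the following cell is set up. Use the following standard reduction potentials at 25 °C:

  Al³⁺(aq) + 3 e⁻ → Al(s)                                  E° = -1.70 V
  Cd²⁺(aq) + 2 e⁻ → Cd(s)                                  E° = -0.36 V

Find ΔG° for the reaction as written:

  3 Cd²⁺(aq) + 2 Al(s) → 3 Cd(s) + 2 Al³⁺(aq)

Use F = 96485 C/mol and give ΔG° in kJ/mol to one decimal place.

As written, Cd²⁺/Cd is reduced (cathode) and Al³⁺/Al is oxidised (anode), so E°cell = (-0.36) − (-1.70) = +1.34 V.
Balancing electrons gives n = 6.
ΔG° = −nFE° = −(6)(96485)(+1.34) = -775,739 J = -775.7 kJ/mol.

-775.7 kJ/mol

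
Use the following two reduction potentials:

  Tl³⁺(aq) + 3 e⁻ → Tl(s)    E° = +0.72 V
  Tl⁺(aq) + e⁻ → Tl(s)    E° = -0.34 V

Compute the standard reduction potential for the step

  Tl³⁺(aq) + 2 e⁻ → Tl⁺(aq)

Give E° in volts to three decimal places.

+1.250 V

Sequential free energies add, so n₃E°₃ = n₁E°₁ + n₂E°₂.
With n₃ = 3, and the known step contributing 1×(-0.34) V, the unknown satisfies 2·E° = 3×(+0.72) − 1×(-0.34) = +2.500.
E° = +2.500 / 2 = +1.250 V.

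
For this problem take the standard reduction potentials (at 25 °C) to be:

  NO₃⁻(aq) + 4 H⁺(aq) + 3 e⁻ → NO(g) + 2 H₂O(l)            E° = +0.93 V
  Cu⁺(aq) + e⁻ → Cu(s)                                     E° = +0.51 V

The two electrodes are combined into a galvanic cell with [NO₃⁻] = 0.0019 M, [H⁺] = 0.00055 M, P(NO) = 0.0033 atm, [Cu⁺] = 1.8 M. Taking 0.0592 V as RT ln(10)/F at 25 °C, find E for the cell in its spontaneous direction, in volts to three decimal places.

NO₃⁻/NO is the cathode (higher E°), Cu⁺/Cu the anode: E°cell = +0.93 − (+0.51) = +0.42 V, n = 3.
Overall: NO₃⁻(aq) + 4 H⁺(aq) + 3 Cu(s) → NO(g) + 2 H₂O(l) + 3 Cu⁺(aq)
Q = P(NO)·[Cu⁺]^3 / ([NO₃⁻]·[H⁺]^4); log Q = 14.044.
E = E° − (0.0592/n) log Q = +0.42 − (0.0592/3)(14.044) = +0.143 V.

+0.143 V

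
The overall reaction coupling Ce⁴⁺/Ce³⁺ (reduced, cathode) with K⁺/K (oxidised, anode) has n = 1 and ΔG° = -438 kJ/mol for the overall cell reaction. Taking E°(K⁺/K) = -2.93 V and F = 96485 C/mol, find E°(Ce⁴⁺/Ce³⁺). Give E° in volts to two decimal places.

E°cell = −ΔG°/(nF) = −(-438×10³)/((1)(96485)) = +4.540 V.
Since Ce⁴⁺/Ce³⁺ is the cathode and K⁺/K the anode, E°cell = E°(Ce⁴⁺/Ce³⁺) − E°(K⁺/K).
So E°(Ce⁴⁺/Ce³⁺) = E°cell + E°(K⁺/K) = +4.540 + (-2.93) = +1.61 V.

+1.61 V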